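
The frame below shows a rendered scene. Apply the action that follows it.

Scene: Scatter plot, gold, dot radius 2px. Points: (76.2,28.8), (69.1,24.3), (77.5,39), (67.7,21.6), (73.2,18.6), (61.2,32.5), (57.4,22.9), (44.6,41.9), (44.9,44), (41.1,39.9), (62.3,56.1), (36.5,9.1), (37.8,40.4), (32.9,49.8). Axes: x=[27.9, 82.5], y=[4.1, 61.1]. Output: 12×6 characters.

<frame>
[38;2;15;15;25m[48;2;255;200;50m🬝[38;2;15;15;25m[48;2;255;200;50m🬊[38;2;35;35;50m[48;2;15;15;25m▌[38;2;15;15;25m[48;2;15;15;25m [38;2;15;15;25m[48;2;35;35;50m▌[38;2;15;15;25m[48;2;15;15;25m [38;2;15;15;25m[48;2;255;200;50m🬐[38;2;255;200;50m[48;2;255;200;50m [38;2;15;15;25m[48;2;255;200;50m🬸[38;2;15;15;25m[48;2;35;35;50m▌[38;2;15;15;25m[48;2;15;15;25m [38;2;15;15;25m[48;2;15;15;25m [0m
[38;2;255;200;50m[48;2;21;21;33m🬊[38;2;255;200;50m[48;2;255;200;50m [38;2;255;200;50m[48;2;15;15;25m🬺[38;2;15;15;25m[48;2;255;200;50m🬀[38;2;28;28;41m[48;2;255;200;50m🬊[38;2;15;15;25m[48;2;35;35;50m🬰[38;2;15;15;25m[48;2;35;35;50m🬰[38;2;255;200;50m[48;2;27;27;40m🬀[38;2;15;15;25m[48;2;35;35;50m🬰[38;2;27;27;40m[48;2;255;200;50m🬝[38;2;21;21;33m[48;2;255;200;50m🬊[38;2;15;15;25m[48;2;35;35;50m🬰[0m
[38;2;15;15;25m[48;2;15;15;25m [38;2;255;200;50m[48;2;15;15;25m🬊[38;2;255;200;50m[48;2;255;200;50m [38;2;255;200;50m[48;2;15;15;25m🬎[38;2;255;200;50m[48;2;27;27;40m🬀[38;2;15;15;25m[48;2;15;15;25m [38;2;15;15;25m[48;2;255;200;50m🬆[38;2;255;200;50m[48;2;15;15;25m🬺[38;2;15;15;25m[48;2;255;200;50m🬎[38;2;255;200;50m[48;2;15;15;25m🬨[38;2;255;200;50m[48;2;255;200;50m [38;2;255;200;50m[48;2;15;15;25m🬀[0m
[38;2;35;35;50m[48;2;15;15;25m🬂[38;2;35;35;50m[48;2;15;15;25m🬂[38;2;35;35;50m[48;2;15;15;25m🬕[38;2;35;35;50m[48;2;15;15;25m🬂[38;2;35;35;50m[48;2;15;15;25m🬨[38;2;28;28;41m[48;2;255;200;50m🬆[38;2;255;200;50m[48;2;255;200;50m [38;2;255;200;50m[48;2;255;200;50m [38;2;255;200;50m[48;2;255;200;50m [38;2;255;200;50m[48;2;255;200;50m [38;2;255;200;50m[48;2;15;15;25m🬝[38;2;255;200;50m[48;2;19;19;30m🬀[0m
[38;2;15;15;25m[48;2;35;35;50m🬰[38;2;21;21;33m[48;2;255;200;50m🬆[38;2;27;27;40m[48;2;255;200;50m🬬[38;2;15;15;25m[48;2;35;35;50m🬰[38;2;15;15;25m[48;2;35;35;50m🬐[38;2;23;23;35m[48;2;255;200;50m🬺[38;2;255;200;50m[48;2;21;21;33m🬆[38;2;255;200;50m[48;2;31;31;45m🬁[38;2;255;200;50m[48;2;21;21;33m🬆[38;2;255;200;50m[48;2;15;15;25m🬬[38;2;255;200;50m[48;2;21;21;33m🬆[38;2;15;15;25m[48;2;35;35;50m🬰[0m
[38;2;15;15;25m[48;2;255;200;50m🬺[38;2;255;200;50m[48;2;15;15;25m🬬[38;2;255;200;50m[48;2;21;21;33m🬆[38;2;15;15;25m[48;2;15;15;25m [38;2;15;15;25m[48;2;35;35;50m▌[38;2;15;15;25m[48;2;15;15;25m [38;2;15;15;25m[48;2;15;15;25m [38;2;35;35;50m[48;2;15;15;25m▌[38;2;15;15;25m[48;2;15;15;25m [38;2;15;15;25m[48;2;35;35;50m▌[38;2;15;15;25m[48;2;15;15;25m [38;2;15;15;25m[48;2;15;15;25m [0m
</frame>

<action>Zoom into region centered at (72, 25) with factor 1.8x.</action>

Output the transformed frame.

<frame>
[38;2;15;15;25m[48;2;15;15;25m [38;2;15;15;25m[48;2;255;200;50m🬝[38;2;35;35;50m[48;2;15;15;25m▌[38;2;15;15;25m[48;2;15;15;25m [38;2;15;15;25m[48;2;35;35;50m▌[38;2;15;15;25m[48;2;15;15;25m [38;2;15;15;25m[48;2;255;200;50m🬺[38;2;255;200;50m[48;2;35;35;50m🬬[38;2;255;200;50m[48;2;15;15;25m🬆[38;2;15;15;25m[48;2;35;35;50m▌[38;2;15;15;25m[48;2;15;15;25m [38;2;15;15;25m[48;2;15;15;25m [0m
[38;2;19;19;30m[48;2;255;200;50m🬴[38;2;255;200;50m[48;2;255;200;50m [38;2;255;200;50m[48;2;15;15;25m🬛[38;2;15;15;25m[48;2;35;35;50m🬰[38;2;15;15;25m[48;2;35;35;50m🬐[38;2;15;15;25m[48;2;35;35;50m🬰[38;2;23;23;35m[48;2;255;200;50m🬝[38;2;28;28;41m[48;2;255;200;50m🬊[38;2;15;15;25m[48;2;35;35;50m🬰[38;2;15;15;25m[48;2;35;35;50m🬐[38;2;15;15;25m[48;2;35;35;50m🬰[38;2;15;15;25m[48;2;35;35;50m🬰[0m
[38;2;15;15;25m[48;2;255;200;50m🬊[38;2;15;15;25m[48;2;255;200;50m🬺[38;2;35;35;50m[48;2;15;15;25m▌[38;2;15;15;25m[48;2;255;200;50m🬝[38;2;15;15;25m[48;2;255;200;50m🬀[38;2;15;15;25m[48;2;255;200;50m🬊[38;2;255;200;50m[48;2;15;15;25m🬊[38;2;255;200;50m[48;2;15;15;25m🬝[38;2;255;200;50m[48;2;15;15;25m🬀[38;2;15;15;25m[48;2;35;35;50m▌[38;2;15;15;25m[48;2;15;15;25m [38;2;15;15;25m[48;2;15;15;25m [0m
[38;2;255;200;50m[48;2;15;15;25m🬝[38;2;255;200;50m[48;2;19;19;30m🬀[38;2;35;35;50m[48;2;15;15;25m🬕[38;2;255;200;50m[48;2;25;25;37m🬫[38;2;255;200;50m[48;2;255;200;50m [38;2;255;200;50m[48;2;35;35;50m🬺[38;2;255;200;50m[48;2;35;35;50m🬺[38;2;27;27;40m[48;2;255;200;50m🬬[38;2;35;35;50m[48;2;15;15;25m🬂[38;2;35;35;50m[48;2;15;15;25m🬨[38;2;35;35;50m[48;2;15;15;25m🬂[38;2;35;35;50m[48;2;15;15;25m🬂[0m
[38;2;15;15;25m[48;2;35;35;50m🬰[38;2;15;15;25m[48;2;35;35;50m🬰[38;2;35;35;50m[48;2;15;15;25m🬛[38;2;15;15;25m[48;2;35;35;50m🬰[38;2;255;200;50m[48;2;31;31;45m🬀[38;2;23;23;35m[48;2;255;200;50m🬺[38;2;255;200;50m[48;2;21;21;33m🬆[38;2;35;35;50m[48;2;15;15;25m🬛[38;2;15;15;25m[48;2;35;35;50m🬰[38;2;15;15;25m[48;2;35;35;50m🬐[38;2;15;15;25m[48;2;35;35;50m🬰[38;2;15;15;25m[48;2;35;35;50m🬰[0m
[38;2;15;15;25m[48;2;15;15;25m [38;2;15;15;25m[48;2;15;15;25m [38;2;35;35;50m[48;2;15;15;25m▌[38;2;15;15;25m[48;2;15;15;25m [38;2;15;15;25m[48;2;35;35;50m▌[38;2;15;15;25m[48;2;15;15;25m [38;2;15;15;25m[48;2;15;15;25m [38;2;35;35;50m[48;2;15;15;25m▌[38;2;15;15;25m[48;2;15;15;25m [38;2;15;15;25m[48;2;35;35;50m▌[38;2;15;15;25m[48;2;15;15;25m [38;2;15;15;25m[48;2;15;15;25m [0m
</frame>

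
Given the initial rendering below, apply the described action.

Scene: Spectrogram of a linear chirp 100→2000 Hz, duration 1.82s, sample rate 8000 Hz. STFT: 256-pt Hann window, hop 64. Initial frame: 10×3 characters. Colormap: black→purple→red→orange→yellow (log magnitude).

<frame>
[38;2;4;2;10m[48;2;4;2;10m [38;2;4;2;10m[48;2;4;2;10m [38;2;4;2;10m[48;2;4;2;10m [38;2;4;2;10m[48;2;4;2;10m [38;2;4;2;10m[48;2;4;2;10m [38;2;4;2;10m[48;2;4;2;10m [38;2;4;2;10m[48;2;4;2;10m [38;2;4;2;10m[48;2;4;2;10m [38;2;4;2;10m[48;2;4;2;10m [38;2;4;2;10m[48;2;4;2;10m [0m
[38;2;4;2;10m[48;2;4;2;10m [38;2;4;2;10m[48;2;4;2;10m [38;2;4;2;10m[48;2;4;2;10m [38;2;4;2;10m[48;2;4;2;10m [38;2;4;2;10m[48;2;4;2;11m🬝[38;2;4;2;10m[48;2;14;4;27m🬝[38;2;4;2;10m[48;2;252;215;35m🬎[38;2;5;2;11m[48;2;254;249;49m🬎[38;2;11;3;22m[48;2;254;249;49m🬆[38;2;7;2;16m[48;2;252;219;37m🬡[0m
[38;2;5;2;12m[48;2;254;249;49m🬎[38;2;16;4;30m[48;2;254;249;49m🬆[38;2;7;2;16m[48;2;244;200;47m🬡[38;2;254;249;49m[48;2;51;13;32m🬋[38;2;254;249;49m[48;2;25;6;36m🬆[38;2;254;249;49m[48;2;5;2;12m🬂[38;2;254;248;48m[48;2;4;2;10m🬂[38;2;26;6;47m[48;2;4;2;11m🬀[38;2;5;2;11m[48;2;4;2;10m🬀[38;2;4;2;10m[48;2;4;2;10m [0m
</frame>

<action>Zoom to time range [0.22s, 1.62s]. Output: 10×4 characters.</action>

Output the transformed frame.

<frame>
[38;2;4;2;10m[48;2;4;2;10m [38;2;4;2;10m[48;2;4;2;10m [38;2;4;2;10m[48;2;4;2;10m [38;2;4;2;10m[48;2;4;2;10m [38;2;4;2;10m[48;2;4;2;10m [38;2;4;2;10m[48;2;4;2;10m [38;2;4;2;10m[48;2;4;2;10m [38;2;4;2;10m[48;2;4;2;10m [38;2;4;2;10m[48;2;4;2;10m [38;2;4;2;10m[48;2;4;2;10m [0m
[38;2;4;2;10m[48;2;4;2;10m [38;2;4;2;10m[48;2;4;2;10m [38;2;4;2;10m[48;2;4;2;10m [38;2;4;2;10m[48;2;4;2;10m [38;2;4;2;10m[48;2;4;2;10m [38;2;4;2;10m[48;2;4;2;10m [38;2;4;2;10m[48;2;4;2;10m [38;2;4;2;10m[48;2;4;2;10m [38;2;4;2;10m[48;2;4;2;10m [38;2;4;2;10m[48;2;6;2;13m🬝[0m
[38;2;4;2;10m[48;2;4;2;10m [38;2;4;2;10m[48;2;4;2;10m [38;2;4;2;10m[48;2;6;2;13m🬝[38;2;5;2;11m[48;2;26;6;47m🬝[38;2;4;2;10m[48;2;253;226;40m🬎[38;2;5;2;13m[48;2;254;249;49m🬎[38;2;22;5;36m[48;2;254;246;48m🬆[38;2;12;3;23m[48;2;253;233;42m🬡[38;2;254;249;49m[48;2;28;7;36m🬋[38;2;249;218;43m[48;2;4;2;10m🬎[0m
[38;2;12;3;24m[48;2;253;225;39m🬡[38;2;254;249;49m[48;2;32;8;35m🬋[38;2;251;221;41m[48;2;4;2;10m🬎[38;2;254;249;49m[48;2;8;2;17m🬂[38;2;254;244;47m[48;2;4;2;10m🬂[38;2;35;8;61m[48;2;5;2;11m🬀[38;2;6;2;13m[48;2;4;2;10m🬀[38;2;4;2;10m[48;2;4;2;10m [38;2;4;2;10m[48;2;4;2;10m [38;2;4;2;10m[48;2;4;2;10m [0m
</frame>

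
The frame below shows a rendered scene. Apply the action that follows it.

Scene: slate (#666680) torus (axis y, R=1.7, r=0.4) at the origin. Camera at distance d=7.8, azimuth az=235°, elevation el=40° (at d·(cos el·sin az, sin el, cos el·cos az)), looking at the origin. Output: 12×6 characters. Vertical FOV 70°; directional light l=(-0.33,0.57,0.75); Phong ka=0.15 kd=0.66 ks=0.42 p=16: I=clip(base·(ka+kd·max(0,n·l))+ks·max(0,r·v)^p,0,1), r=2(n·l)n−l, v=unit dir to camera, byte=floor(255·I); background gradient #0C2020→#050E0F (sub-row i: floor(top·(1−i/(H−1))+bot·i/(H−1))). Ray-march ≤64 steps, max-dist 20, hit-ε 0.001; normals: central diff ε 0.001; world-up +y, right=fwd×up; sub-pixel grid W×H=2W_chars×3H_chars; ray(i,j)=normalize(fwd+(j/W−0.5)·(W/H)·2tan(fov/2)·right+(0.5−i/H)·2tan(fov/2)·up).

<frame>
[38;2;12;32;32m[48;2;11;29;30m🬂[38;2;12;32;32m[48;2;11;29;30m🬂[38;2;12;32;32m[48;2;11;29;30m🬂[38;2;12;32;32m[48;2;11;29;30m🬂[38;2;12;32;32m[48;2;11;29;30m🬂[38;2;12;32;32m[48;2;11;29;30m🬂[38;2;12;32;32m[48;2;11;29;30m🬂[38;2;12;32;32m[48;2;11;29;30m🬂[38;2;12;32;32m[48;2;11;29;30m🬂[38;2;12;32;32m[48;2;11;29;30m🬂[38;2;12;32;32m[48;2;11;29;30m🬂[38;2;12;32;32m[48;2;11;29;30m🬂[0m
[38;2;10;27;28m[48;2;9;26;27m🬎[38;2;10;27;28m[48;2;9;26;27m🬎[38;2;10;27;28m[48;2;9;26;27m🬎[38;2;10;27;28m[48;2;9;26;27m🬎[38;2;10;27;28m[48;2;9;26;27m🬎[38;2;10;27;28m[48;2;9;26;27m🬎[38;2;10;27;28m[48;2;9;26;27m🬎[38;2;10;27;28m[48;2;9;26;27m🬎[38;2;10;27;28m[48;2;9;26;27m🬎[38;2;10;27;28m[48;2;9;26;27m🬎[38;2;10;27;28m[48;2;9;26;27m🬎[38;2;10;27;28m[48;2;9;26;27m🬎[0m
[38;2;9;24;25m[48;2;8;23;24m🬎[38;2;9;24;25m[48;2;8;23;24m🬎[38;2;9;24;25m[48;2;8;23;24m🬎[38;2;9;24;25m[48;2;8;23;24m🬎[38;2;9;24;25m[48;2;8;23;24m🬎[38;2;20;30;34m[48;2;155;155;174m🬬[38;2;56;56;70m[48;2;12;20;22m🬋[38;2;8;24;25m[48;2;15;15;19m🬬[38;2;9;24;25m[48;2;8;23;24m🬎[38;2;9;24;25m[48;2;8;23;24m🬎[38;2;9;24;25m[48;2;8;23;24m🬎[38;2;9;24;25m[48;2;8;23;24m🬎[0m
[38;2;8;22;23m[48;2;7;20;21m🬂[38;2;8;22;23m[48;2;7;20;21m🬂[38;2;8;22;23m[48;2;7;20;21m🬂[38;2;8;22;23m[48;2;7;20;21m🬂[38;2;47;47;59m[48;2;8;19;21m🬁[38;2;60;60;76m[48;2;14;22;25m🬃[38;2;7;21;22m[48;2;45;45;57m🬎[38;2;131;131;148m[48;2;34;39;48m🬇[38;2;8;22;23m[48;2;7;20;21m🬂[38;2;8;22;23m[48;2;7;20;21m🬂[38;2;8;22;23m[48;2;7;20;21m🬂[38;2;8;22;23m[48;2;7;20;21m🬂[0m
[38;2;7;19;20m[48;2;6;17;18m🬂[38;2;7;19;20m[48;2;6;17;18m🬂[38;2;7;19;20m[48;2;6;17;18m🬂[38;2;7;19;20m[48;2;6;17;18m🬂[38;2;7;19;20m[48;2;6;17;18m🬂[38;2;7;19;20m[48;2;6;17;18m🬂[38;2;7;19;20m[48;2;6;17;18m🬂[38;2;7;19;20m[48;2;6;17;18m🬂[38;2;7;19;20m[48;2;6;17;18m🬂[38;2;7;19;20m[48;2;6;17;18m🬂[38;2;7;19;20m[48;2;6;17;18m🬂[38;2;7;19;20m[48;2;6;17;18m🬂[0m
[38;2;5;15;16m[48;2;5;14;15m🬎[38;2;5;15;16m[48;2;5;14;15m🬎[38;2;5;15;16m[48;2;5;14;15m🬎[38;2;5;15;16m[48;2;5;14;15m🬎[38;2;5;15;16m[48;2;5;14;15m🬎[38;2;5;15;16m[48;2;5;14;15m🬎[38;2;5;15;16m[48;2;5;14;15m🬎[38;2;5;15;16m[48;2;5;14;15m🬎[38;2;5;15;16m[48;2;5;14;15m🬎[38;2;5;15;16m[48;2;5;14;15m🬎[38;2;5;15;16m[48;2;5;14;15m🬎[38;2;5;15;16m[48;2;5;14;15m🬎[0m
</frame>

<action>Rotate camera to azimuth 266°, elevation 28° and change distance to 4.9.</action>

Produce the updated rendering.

<frame>
[38;2;12;32;32m[48;2;11;29;30m🬂[38;2;12;32;32m[48;2;11;29;30m🬂[38;2;12;32;32m[48;2;11;29;30m🬂[38;2;12;32;32m[48;2;11;29;30m🬂[38;2;12;32;32m[48;2;11;29;30m🬂[38;2;12;32;32m[48;2;11;29;30m🬂[38;2;12;32;32m[48;2;11;29;30m🬂[38;2;12;32;32m[48;2;11;29;30m🬂[38;2;12;32;32m[48;2;11;29;30m🬂[38;2;12;32;32m[48;2;11;29;30m🬂[38;2;12;32;32m[48;2;11;29;30m🬂[38;2;12;32;32m[48;2;11;29;30m🬂[0m
[38;2;10;27;28m[48;2;9;26;27m🬎[38;2;10;27;28m[48;2;9;26;27m🬎[38;2;10;27;28m[48;2;9;26;27m🬎[38;2;10;27;28m[48;2;9;26;27m🬎[38;2;10;27;28m[48;2;9;26;27m🬎[38;2;10;27;28m[48;2;9;26;27m🬎[38;2;10;27;28m[48;2;9;26;27m🬎[38;2;10;27;28m[48;2;9;26;27m🬎[38;2;10;27;28m[48;2;9;26;27m🬎[38;2;10;27;28m[48;2;9;26;27m🬎[38;2;10;27;28m[48;2;9;26;27m🬎[38;2;10;27;28m[48;2;9;26;27m🬎[0m
[38;2;9;24;25m[48;2;8;23;24m🬎[38;2;9;24;25m[48;2;8;23;24m🬎[38;2;9;24;25m[48;2;8;23;24m🬎[38;2;8;24;25m[48;2;20;20;26m🬝[38;2;17;29;32m[48;2;77;77;97m🬎[38;2;18;29;33m[48;2;66;66;83m🬡[38;2;51;51;64m[48;2;12;20;22m🬋[38;2;50;50;63m[48;2;12;20;22m🬋[38;2;12;24;27m[48;2;73;73;92m🬝[38;2;9;24;25m[48;2;8;23;24m🬎[38;2;9;24;25m[48;2;8;23;24m🬎[38;2;9;24;25m[48;2;8;23;24m🬎[0m
[38;2;8;22;23m[48;2;7;20;21m🬂[38;2;8;22;23m[48;2;7;20;21m🬂[38;2;8;22;23m[48;2;7;20;21m🬂[38;2;42;42;53m[48;2;10;20;22m🬉[38;2;56;56;70m[48;2;22;29;35m🬪[38;2;7;21;22m[48;2;53;53;67m🬎[38;2;7;21;22m[48;2;57;57;72m🬎[38;2;13;24;26m[48;2;69;69;85m🬎[38;2;51;51;64m[48;2;110;110;129m🬎[38;2;8;22;23m[48;2;7;20;21m🬂[38;2;8;22;23m[48;2;7;20;21m🬂[38;2;8;22;23m[48;2;7;20;21m🬂[0m
[38;2;7;19;20m[48;2;6;17;18m🬂[38;2;7;19;20m[48;2;6;17;18m🬂[38;2;7;19;20m[48;2;6;17;18m🬂[38;2;7;19;20m[48;2;6;17;18m🬂[38;2;33;33;41m[48;2;10;16;19m🬁[38;2;40;40;51m[48;2;11;18;20m🬊[38;2;48;48;61m[48;2;6;17;18m🬎[38;2;62;62;77m[48;2;17;24;28m🬆[38;2;66;66;82m[48;2;6;17;18m🬀[38;2;7;19;20m[48;2;6;17;18m🬂[38;2;7;19;20m[48;2;6;17;18m🬂[38;2;7;19;20m[48;2;6;17;18m🬂[0m
[38;2;5;15;16m[48;2;5;14;15m🬎[38;2;5;15;16m[48;2;5;14;15m🬎[38;2;5;15;16m[48;2;5;14;15m🬎[38;2;5;15;16m[48;2;5;14;15m🬎[38;2;5;15;16m[48;2;5;14;15m🬎[38;2;5;15;16m[48;2;5;14;15m🬎[38;2;5;15;16m[48;2;5;14;15m🬎[38;2;5;15;16m[48;2;5;14;15m🬎[38;2;5;15;16m[48;2;5;14;15m🬎[38;2;5;15;16m[48;2;5;14;15m🬎[38;2;5;15;16m[48;2;5;14;15m🬎[38;2;5;15;16m[48;2;5;14;15m🬎[0m
</frame>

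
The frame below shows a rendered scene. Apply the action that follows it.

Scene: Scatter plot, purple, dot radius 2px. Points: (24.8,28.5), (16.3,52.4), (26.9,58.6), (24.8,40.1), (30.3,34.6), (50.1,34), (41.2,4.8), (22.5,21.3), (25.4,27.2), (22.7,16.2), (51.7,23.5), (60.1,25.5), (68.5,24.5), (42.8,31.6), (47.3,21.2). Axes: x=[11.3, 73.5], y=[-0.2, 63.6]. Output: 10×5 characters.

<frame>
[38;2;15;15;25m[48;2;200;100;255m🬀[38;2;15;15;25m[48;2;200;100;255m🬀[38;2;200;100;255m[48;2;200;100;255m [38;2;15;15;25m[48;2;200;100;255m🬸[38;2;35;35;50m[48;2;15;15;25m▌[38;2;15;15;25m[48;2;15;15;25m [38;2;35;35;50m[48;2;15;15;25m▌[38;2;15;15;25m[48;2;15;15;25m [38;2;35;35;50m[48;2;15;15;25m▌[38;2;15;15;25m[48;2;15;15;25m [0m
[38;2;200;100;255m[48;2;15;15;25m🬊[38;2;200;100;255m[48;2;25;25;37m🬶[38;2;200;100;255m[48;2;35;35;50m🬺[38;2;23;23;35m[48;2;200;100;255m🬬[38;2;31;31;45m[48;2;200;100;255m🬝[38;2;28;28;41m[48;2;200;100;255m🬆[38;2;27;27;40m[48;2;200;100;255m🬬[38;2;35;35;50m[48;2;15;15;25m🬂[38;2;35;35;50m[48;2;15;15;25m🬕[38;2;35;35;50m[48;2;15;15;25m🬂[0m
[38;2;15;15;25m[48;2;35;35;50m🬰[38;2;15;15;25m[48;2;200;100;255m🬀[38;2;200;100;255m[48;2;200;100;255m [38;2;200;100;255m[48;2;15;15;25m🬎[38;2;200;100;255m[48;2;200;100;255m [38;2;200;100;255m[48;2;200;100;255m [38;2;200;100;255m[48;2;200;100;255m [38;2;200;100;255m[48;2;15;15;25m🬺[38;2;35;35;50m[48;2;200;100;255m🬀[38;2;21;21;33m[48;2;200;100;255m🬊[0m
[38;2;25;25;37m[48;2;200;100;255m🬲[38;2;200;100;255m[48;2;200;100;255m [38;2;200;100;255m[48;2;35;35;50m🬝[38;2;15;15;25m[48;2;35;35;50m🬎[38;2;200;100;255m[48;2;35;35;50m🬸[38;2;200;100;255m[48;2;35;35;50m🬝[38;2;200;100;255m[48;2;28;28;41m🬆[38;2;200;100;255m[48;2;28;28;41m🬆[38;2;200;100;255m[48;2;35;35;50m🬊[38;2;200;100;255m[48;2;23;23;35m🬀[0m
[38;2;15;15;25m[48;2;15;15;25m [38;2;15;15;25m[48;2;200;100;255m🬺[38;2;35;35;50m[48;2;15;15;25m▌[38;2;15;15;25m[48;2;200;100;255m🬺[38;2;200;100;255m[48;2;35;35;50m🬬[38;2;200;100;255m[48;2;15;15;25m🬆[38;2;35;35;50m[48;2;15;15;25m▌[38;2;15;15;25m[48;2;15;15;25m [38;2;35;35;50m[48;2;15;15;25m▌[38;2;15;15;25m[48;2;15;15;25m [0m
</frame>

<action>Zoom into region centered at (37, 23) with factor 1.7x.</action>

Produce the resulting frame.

<frame>
[38;2;15;15;25m[48;2;200;100;255m🬺[38;2;200;100;255m[48;2;15;15;25m🬬[38;2;200;100;255m[48;2;200;100;255m [38;2;200;100;255m[48;2;15;15;25m🬺[38;2;23;23;35m[48;2;200;100;255m🬬[38;2;15;15;25m[48;2;200;100;255m🬝[38;2;21;21;33m[48;2;200;100;255m🬊[38;2;15;15;25m[48;2;200;100;255m🬆[38;2;200;100;255m[48;2;15;15;25m🬺[38;2;15;15;25m[48;2;200;100;255m🬬[0m
[38;2;25;25;37m[48;2;200;100;255m🬕[38;2;200;100;255m[48;2;200;100;255m [38;2;200;100;255m[48;2;200;100;255m [38;2;200;100;255m[48;2;15;15;25m🬆[38;2;35;35;50m[48;2;15;15;25m🬕[38;2;200;100;255m[48;2;15;15;25m🬊[38;2;200;100;255m[48;2;15;15;25m🬝[38;2;200;100;255m[48;2;15;15;25m🬒[38;2;200;100;255m[48;2;200;100;255m [38;2;23;23;35m[48;2;200;100;255m🬬[0m
[38;2;200;100;255m[48;2;200;100;255m [38;2;200;100;255m[48;2;200;100;255m [38;2;200;100;255m[48;2;27;27;40m🬀[38;2;15;15;25m[48;2;35;35;50m🬰[38;2;35;35;50m[48;2;15;15;25m🬛[38;2;15;15;25m[48;2;35;35;50m🬰[38;2;35;35;50m[48;2;200;100;255m🬐[38;2;200;100;255m[48;2;200;100;255m [38;2;200;100;255m[48;2;35;35;50m🬬[38;2;200;100;255m[48;2;21;21;33m🬆[0m
[38;2;200;100;255m[48;2;28;28;41m🬊[38;2;200;100;255m[48;2;35;35;50m🬝[38;2;200;100;255m[48;2;27;27;40m🬀[38;2;15;15;25m[48;2;35;35;50m🬎[38;2;35;35;50m[48;2;15;15;25m🬲[38;2;19;19;30m[48;2;200;100;255m🬝[38;2;35;35;50m[48;2;15;15;25m🬲[38;2;200;100;255m[48;2;23;23;35m🬀[38;2;35;35;50m[48;2;15;15;25m🬲[38;2;15;15;25m[48;2;35;35;50m🬎[0m
[38;2;15;15;25m[48;2;15;15;25m [38;2;15;15;25m[48;2;15;15;25m [38;2;35;35;50m[48;2;15;15;25m▌[38;2;15;15;25m[48;2;15;15;25m [38;2;27;27;40m[48;2;200;100;255m🬴[38;2;200;100;255m[48;2;200;100;255m [38;2;200;100;255m[48;2;15;15;25m🬛[38;2;15;15;25m[48;2;15;15;25m [38;2;35;35;50m[48;2;15;15;25m▌[38;2;15;15;25m[48;2;15;15;25m [0m
</frame>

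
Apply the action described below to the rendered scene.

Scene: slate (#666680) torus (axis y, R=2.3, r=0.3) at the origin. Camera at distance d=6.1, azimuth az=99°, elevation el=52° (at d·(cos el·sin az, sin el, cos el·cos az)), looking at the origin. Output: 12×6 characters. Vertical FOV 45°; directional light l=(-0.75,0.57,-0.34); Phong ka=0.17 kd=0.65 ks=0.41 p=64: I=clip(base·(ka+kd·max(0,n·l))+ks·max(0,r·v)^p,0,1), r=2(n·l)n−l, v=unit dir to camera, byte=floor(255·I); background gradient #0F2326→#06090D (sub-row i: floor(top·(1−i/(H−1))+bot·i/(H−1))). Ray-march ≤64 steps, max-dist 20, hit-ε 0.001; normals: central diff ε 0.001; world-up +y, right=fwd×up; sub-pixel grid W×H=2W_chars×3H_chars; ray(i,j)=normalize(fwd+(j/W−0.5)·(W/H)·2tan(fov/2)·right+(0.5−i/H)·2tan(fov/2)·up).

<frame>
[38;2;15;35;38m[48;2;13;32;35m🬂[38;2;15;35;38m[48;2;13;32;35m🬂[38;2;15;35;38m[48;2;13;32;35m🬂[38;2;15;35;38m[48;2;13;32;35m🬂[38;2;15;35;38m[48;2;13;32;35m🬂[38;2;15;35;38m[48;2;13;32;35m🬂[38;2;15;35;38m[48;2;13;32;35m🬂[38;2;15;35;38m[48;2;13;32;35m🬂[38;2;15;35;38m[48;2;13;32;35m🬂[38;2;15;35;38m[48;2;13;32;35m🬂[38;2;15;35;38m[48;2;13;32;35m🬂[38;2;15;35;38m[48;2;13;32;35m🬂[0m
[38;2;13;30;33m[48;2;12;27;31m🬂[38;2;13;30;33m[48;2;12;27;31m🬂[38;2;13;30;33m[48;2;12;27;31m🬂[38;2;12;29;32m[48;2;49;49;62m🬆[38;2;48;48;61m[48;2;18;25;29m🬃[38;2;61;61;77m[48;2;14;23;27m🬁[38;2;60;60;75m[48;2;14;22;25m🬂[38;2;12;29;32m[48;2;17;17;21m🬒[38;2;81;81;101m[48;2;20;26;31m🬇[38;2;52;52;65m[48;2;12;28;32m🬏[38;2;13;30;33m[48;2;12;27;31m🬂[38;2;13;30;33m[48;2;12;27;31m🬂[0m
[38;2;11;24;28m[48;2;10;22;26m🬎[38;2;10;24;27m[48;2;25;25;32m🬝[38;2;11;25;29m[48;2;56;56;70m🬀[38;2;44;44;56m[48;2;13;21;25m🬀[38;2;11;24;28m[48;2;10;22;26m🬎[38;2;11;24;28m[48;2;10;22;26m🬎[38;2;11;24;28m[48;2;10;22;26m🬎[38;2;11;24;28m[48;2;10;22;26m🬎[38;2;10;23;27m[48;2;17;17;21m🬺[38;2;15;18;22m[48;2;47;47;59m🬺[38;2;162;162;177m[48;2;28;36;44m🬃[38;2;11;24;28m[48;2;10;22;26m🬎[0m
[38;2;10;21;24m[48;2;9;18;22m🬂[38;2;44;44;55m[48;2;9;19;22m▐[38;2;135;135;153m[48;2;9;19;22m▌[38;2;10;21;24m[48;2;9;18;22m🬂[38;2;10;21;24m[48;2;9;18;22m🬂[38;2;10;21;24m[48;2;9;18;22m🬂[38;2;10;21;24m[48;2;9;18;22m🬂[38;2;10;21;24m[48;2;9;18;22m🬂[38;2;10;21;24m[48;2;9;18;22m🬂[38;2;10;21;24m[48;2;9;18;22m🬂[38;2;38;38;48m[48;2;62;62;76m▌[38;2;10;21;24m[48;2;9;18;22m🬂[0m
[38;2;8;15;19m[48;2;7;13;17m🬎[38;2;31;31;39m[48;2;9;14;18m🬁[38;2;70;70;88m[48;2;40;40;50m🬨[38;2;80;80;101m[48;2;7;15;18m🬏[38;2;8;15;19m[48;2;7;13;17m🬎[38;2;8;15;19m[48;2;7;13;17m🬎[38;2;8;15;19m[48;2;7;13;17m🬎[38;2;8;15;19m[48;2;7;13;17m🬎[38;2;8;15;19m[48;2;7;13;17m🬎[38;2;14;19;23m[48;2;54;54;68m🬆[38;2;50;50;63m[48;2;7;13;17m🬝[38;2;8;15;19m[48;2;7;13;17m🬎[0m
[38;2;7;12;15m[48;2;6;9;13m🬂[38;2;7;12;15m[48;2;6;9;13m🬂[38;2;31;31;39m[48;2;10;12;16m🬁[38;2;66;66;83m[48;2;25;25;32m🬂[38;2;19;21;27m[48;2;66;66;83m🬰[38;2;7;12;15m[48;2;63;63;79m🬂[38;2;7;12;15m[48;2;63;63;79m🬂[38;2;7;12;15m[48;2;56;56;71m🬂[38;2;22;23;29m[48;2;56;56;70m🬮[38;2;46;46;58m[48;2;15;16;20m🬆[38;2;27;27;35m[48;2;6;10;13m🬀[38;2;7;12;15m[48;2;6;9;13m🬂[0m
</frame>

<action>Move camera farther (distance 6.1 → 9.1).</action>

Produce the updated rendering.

<frame>
[38;2;15;35;38m[48;2;13;32;35m🬂[38;2;15;35;38m[48;2;13;32;35m🬂[38;2;15;35;38m[48;2;13;32;35m🬂[38;2;15;35;38m[48;2;13;32;35m🬂[38;2;15;35;38m[48;2;13;32;35m🬂[38;2;15;35;38m[48;2;13;32;35m🬂[38;2;15;35;38m[48;2;13;32;35m🬂[38;2;15;35;38m[48;2;13;32;35m🬂[38;2;15;35;38m[48;2;13;32;35m🬂[38;2;15;35;38m[48;2;13;32;35m🬂[38;2;15;35;38m[48;2;13;32;35m🬂[38;2;15;35;38m[48;2;13;32;35m🬂[0m
[38;2;13;30;33m[48;2;12;27;31m🬂[38;2;13;30;33m[48;2;12;27;31m🬂[38;2;13;30;33m[48;2;12;27;31m🬂[38;2;13;30;33m[48;2;12;27;31m🬂[38;2;13;30;33m[48;2;12;27;31m🬂[38;2;12;29;32m[48;2;50;50;63m🬎[38;2;12;29;32m[48;2;35;35;44m🬎[38;2;63;63;79m[48;2;12;28;32m🬏[38;2;13;30;33m[48;2;12;27;31m🬂[38;2;13;30;33m[48;2;12;27;31m🬂[38;2;13;30;33m[48;2;12;27;31m🬂[38;2;13;30;33m[48;2;12;27;31m🬂[0m
[38;2;11;24;28m[48;2;10;22;26m🬎[38;2;11;24;28m[48;2;10;22;26m🬎[38;2;11;24;28m[48;2;10;22;26m🬎[38;2;10;24;27m[48;2;59;59;74m🬕[38;2;46;46;58m[48;2;15;25;30m🬄[38;2;17;17;21m[48;2;10;23;27m🬀[38;2;11;24;28m[48;2;10;22;26m🬎[38;2;17;17;21m[48;2;10;23;26m🬂[38;2;16;22;27m[48;2;110;110;125m🬳[38;2;11;24;28m[48;2;10;22;26m🬎[38;2;11;24;28m[48;2;10;22;26m🬎[38;2;11;24;28m[48;2;10;22;26m🬎[0m
[38;2;10;21;24m[48;2;9;18;22m🬂[38;2;10;21;24m[48;2;9;18;22m🬂[38;2;10;21;24m[48;2;9;18;22m🬂[38;2;70;70;87m[48;2;28;28;35m▐[38;2;10;21;24m[48;2;9;18;22m🬂[38;2;10;21;24m[48;2;9;18;22m🬂[38;2;10;21;24m[48;2;9;18;22m🬂[38;2;10;21;24m[48;2;9;18;22m🬂[38;2;15;21;25m[48;2;53;53;66m🬝[38;2;55;55;69m[48;2;9;19;22m▌[38;2;10;21;24m[48;2;9;18;22m🬂[38;2;10;21;24m[48;2;9;18;22m🬂[0m
[38;2;8;15;19m[48;2;7;13;17m🬎[38;2;8;15;19m[48;2;7;13;17m🬎[38;2;8;15;19m[48;2;7;13;17m🬎[38;2;30;30;38m[48;2;7;14;18m🬁[38;2;67;67;85m[48;2;14;17;22m🬈[38;2;80;80;101m[48;2;15;20;25m🬃[38;2;8;15;19m[48;2;38;38;48m🬎[38;2;15;19;24m[48;2;62;62;78m🬰[38;2;48;48;61m[48;2;7;13;17m🬆[38;2;8;15;19m[48;2;7;13;17m🬎[38;2;8;15;19m[48;2;7;13;17m🬎[38;2;8;15;19m[48;2;7;13;17m🬎[0m
[38;2;7;12;15m[48;2;6;9;13m🬂[38;2;7;12;15m[48;2;6;9;13m🬂[38;2;7;12;15m[48;2;6;9;13m🬂[38;2;7;12;15m[48;2;6;9;13m🬂[38;2;7;12;15m[48;2;6;9;13m🬂[38;2;7;12;15m[48;2;6;9;13m🬂[38;2;17;17;21m[48;2;6;10;13m🬀[38;2;7;12;15m[48;2;6;9;13m🬂[38;2;7;12;15m[48;2;6;9;13m🬂[38;2;7;12;15m[48;2;6;9;13m🬂[38;2;7;12;15m[48;2;6;9;13m🬂[38;2;7;12;15m[48;2;6;9;13m🬂[0m
</frame>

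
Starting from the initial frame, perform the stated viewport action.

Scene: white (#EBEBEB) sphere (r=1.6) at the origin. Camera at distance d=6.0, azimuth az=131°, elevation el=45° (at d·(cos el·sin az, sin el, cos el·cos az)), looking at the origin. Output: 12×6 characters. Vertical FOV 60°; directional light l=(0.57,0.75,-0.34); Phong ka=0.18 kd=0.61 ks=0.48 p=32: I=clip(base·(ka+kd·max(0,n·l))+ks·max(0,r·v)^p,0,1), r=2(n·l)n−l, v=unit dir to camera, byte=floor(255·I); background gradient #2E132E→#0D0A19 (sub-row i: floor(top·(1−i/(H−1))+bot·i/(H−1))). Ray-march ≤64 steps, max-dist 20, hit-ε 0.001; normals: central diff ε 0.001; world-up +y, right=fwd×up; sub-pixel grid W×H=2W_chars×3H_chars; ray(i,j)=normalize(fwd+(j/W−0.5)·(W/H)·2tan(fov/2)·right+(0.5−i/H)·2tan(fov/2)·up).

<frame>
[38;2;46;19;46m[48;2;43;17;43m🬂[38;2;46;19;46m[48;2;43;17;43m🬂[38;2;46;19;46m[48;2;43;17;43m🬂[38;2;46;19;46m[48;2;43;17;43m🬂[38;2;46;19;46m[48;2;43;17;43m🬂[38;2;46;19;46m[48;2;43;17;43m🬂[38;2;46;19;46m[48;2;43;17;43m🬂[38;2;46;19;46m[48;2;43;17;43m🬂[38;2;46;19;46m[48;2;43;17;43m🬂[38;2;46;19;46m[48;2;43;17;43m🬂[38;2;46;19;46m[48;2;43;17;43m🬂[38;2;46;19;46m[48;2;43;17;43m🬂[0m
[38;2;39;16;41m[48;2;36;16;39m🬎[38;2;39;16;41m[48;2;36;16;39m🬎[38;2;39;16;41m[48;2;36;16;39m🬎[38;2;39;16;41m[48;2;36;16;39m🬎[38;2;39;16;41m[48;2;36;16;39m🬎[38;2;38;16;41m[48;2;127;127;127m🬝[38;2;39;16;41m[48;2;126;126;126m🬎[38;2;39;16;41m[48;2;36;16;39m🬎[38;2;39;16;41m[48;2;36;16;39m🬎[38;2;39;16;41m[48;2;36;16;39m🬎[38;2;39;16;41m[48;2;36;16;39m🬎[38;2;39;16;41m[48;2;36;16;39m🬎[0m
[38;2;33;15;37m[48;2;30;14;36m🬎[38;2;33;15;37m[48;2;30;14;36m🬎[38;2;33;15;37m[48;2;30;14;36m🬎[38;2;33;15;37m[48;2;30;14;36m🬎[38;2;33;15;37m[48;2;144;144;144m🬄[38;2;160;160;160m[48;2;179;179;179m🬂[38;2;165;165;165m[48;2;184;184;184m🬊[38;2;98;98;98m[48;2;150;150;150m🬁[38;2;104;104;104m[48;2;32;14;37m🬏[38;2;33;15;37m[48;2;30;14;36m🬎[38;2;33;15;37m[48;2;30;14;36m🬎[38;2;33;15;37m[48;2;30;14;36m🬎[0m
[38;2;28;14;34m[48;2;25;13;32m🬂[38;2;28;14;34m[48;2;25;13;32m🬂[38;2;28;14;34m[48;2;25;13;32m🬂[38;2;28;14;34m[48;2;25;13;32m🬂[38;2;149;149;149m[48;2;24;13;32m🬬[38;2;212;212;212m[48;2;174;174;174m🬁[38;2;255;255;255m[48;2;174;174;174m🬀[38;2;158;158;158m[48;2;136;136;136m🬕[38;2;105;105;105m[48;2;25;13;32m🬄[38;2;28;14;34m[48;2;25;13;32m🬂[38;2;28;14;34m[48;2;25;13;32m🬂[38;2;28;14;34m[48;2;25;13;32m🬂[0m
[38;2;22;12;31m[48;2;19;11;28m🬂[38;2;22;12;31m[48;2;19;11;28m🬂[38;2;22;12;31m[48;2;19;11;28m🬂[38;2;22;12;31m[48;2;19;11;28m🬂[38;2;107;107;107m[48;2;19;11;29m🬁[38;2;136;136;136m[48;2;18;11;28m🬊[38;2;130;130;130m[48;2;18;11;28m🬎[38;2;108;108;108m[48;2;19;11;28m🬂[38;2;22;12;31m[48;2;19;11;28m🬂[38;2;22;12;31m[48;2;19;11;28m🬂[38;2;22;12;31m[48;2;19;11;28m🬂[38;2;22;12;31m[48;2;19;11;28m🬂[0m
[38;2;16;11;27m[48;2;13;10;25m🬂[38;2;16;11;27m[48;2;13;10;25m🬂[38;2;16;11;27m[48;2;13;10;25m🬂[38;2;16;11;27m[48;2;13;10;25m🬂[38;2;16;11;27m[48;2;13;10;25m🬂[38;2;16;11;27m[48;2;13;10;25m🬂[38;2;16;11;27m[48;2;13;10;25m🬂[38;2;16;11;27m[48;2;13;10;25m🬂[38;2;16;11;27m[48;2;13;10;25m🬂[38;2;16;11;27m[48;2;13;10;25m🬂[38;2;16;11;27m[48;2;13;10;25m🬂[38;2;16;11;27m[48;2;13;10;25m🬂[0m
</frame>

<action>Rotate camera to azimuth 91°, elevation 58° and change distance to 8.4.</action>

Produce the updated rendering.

<frame>
[38;2;46;19;46m[48;2;43;17;43m🬂[38;2;46;19;46m[48;2;43;17;43m🬂[38;2;46;19;46m[48;2;43;17;43m🬂[38;2;46;19;46m[48;2;43;17;43m🬂[38;2;46;19;46m[48;2;43;17;43m🬂[38;2;46;19;46m[48;2;43;17;43m🬂[38;2;46;19;46m[48;2;43;17;43m🬂[38;2;46;19;46m[48;2;43;17;43m🬂[38;2;46;19;46m[48;2;43;17;43m🬂[38;2;46;19;46m[48;2;43;17;43m🬂[38;2;46;19;46m[48;2;43;17;43m🬂[38;2;46;19;46m[48;2;43;17;43m🬂[0m
[38;2;39;16;41m[48;2;36;16;39m🬎[38;2;39;16;41m[48;2;36;16;39m🬎[38;2;39;16;41m[48;2;36;16;39m🬎[38;2;39;16;41m[48;2;36;16;39m🬎[38;2;39;16;41m[48;2;36;16;39m🬎[38;2;39;16;41m[48;2;36;16;39m🬎[38;2;39;16;41m[48;2;36;16;39m🬎[38;2;39;16;41m[48;2;36;16;39m🬎[38;2;39;16;41m[48;2;36;16;39m🬎[38;2;39;16;41m[48;2;36;16;39m🬎[38;2;39;16;41m[48;2;36;16;39m🬎[38;2;39;16;41m[48;2;36;16;39m🬎[0m
[38;2;33;15;37m[48;2;30;14;36m🬎[38;2;33;15;37m[48;2;30;14;36m🬎[38;2;33;15;37m[48;2;30;14;36m🬎[38;2;33;15;37m[48;2;30;14;36m🬎[38;2;33;15;37m[48;2;30;14;36m🬎[38;2;47;34;50m[48;2;129;129;129m🬆[38;2;53;43;55m[48;2;159;159;159m🬂[38;2;150;150;150m[48;2;32;14;37m🬓[38;2;33;15;37m[48;2;30;14;36m🬎[38;2;33;15;37m[48;2;30;14;36m🬎[38;2;33;15;37m[48;2;30;14;36m🬎[38;2;33;15;37m[48;2;30;14;36m🬎[0m
[38;2;28;14;34m[48;2;25;13;32m🬂[38;2;28;14;34m[48;2;25;13;32m🬂[38;2;28;14;34m[48;2;25;13;32m🬂[38;2;28;14;34m[48;2;25;13;32m🬂[38;2;42;42;42m[48;2;25;13;32m🬁[38;2;144;144;144m[48;2;106;106;106m🬨[38;2;204;204;204m[48;2;171;171;171m🬂[38;2;158;158;158m[48;2;25;13;32m🬕[38;2;28;14;34m[48;2;25;13;32m🬂[38;2;28;14;34m[48;2;25;13;32m🬂[38;2;28;14;34m[48;2;25;13;32m🬂[38;2;28;14;34m[48;2;25;13;32m🬂[0m
[38;2;22;12;31m[48;2;19;11;28m🬂[38;2;22;12;31m[48;2;19;11;28m🬂[38;2;22;12;31m[48;2;19;11;28m🬂[38;2;22;12;31m[48;2;19;11;28m🬂[38;2;22;12;31m[48;2;19;11;28m🬂[38;2;22;12;31m[48;2;19;11;28m🬂[38;2;97;97;97m[48;2;19;11;29m🬀[38;2;22;12;31m[48;2;19;11;28m🬂[38;2;22;12;31m[48;2;19;11;28m🬂[38;2;22;12;31m[48;2;19;11;28m🬂[38;2;22;12;31m[48;2;19;11;28m🬂[38;2;22;12;31m[48;2;19;11;28m🬂[0m
[38;2;16;11;27m[48;2;13;10;25m🬂[38;2;16;11;27m[48;2;13;10;25m🬂[38;2;16;11;27m[48;2;13;10;25m🬂[38;2;16;11;27m[48;2;13;10;25m🬂[38;2;16;11;27m[48;2;13;10;25m🬂[38;2;16;11;27m[48;2;13;10;25m🬂[38;2;16;11;27m[48;2;13;10;25m🬂[38;2;16;11;27m[48;2;13;10;25m🬂[38;2;16;11;27m[48;2;13;10;25m🬂[38;2;16;11;27m[48;2;13;10;25m🬂[38;2;16;11;27m[48;2;13;10;25m🬂[38;2;16;11;27m[48;2;13;10;25m🬂[0m
</frame>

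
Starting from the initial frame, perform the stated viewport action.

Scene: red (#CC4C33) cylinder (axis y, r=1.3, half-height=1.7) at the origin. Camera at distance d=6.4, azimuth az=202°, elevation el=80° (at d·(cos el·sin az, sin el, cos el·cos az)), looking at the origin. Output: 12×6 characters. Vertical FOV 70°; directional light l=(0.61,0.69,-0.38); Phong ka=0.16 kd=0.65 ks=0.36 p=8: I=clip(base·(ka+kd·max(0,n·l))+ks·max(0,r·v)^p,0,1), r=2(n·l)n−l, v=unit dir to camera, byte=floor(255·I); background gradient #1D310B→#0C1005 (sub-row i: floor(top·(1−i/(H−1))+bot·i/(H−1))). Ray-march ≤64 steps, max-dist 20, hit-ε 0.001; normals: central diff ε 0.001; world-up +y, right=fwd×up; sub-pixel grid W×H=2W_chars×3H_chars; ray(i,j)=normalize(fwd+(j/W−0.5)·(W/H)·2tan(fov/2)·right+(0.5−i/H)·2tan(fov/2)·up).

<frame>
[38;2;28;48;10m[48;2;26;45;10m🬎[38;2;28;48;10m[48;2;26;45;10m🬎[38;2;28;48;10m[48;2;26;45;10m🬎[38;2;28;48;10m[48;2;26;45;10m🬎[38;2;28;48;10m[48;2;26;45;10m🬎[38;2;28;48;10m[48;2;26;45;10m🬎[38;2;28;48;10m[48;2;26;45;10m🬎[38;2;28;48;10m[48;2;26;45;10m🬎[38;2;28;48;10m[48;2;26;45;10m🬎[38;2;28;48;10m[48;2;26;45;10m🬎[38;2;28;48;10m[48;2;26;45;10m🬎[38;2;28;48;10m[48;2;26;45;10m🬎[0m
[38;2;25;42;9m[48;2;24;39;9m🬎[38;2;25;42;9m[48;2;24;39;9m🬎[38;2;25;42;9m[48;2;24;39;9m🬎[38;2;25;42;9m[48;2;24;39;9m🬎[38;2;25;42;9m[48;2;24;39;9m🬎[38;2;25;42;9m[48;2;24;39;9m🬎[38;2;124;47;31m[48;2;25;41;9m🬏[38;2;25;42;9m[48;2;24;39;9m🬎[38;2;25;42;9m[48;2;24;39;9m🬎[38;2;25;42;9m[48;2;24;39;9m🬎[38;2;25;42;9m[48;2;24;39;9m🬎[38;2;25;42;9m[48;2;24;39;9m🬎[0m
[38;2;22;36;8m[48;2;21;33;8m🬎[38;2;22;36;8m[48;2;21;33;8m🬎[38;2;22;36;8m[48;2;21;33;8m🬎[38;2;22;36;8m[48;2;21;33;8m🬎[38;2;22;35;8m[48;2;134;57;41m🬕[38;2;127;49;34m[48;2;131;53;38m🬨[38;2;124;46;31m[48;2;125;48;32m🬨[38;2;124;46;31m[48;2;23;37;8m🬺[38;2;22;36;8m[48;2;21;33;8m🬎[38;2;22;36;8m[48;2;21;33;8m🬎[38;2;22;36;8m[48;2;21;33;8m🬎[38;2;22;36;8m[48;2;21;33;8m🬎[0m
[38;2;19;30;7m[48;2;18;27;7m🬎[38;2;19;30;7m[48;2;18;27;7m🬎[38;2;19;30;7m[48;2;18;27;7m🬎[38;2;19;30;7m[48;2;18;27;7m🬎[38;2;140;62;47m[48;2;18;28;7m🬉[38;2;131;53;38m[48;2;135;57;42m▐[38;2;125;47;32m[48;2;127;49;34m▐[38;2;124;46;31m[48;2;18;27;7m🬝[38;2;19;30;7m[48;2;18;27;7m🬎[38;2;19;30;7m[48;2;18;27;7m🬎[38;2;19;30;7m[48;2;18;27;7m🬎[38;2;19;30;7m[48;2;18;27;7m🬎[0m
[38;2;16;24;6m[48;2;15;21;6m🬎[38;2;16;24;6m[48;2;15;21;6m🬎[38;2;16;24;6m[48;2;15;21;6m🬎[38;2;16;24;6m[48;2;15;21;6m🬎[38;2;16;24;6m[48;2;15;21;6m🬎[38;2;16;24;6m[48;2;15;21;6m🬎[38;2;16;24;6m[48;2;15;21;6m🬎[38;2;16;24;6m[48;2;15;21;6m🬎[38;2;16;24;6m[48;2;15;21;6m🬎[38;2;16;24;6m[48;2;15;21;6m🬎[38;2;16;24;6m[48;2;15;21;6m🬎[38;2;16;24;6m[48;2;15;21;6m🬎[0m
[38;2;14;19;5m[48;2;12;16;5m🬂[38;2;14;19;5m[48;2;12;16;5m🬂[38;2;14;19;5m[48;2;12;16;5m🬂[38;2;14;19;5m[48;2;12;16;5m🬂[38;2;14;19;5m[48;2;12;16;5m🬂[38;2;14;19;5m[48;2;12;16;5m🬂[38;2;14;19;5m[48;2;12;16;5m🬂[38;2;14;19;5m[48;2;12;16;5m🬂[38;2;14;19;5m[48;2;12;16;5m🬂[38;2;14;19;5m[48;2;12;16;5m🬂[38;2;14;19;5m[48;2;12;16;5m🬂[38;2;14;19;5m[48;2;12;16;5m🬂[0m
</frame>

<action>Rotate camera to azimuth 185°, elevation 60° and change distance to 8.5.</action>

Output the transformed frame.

<frame>
[38;2;28;48;10m[48;2;26;45;10m🬎[38;2;28;48;10m[48;2;26;45;10m🬎[38;2;28;48;10m[48;2;26;45;10m🬎[38;2;28;48;10m[48;2;26;45;10m🬎[38;2;28;48;10m[48;2;26;45;10m🬎[38;2;28;48;10m[48;2;26;45;10m🬎[38;2;28;48;10m[48;2;26;45;10m🬎[38;2;28;48;10m[48;2;26;45;10m🬎[38;2;28;48;10m[48;2;26;45;10m🬎[38;2;28;48;10m[48;2;26;45;10m🬎[38;2;28;48;10m[48;2;26;45;10m🬎[38;2;28;48;10m[48;2;26;45;10m🬎[0m
[38;2;25;42;9m[48;2;24;39;9m🬎[38;2;25;42;9m[48;2;24;39;9m🬎[38;2;25;42;9m[48;2;24;39;9m🬎[38;2;25;42;9m[48;2;24;39;9m🬎[38;2;25;42;9m[48;2;24;39;9m🬎[38;2;25;42;9m[48;2;24;39;9m🬎[38;2;25;42;9m[48;2;24;39;9m🬎[38;2;25;42;9m[48;2;24;39;9m🬎[38;2;25;42;9m[48;2;24;39;9m🬎[38;2;25;42;9m[48;2;24;39;9m🬎[38;2;25;42;9m[48;2;24;39;9m🬎[38;2;25;42;9m[48;2;24;39;9m🬎[0m
[38;2;22;36;8m[48;2;21;33;8m🬎[38;2;22;36;8m[48;2;21;33;8m🬎[38;2;22;36;8m[48;2;21;33;8m🬎[38;2;22;36;8m[48;2;21;33;8m🬎[38;2;22;36;8m[48;2;21;33;8m🬎[38;2;23;37;8m[48;2;124;46;31m🬀[38;2;124;46;31m[48;2;124;46;31m [38;2;124;46;31m[48;2;22;35;8m🬓[38;2;22;36;8m[48;2;21;33;8m🬎[38;2;22;36;8m[48;2;21;33;8m🬎[38;2;22;36;8m[48;2;21;33;8m🬎[38;2;22;36;8m[48;2;21;33;8m🬎[0m
[38;2;19;30;7m[48;2;18;27;7m🬎[38;2;19;30;7m[48;2;18;27;7m🬎[38;2;19;30;7m[48;2;18;27;7m🬎[38;2;19;30;7m[48;2;18;27;7m🬎[38;2;19;30;7m[48;2;18;27;7m🬎[38;2;117;43;29m[48;2;18;28;7m🬨[38;2;124;46;31m[48;2;54;20;13m🬂[38;2;32;12;8m[48;2;18;28;7m🬀[38;2;19;30;7m[48;2;18;27;7m🬎[38;2;19;30;7m[48;2;18;27;7m🬎[38;2;19;30;7m[48;2;18;27;7m🬎[38;2;19;30;7m[48;2;18;27;7m🬎[0m
[38;2;16;24;6m[48;2;15;21;6m🬎[38;2;16;24;6m[48;2;15;21;6m🬎[38;2;16;24;6m[48;2;15;21;6m🬎[38;2;16;24;6m[48;2;15;21;6m🬎[38;2;16;24;6m[48;2;15;21;6m🬎[38;2;16;24;6m[48;2;15;21;6m🬎[38;2;16;24;6m[48;2;15;21;6m🬎[38;2;16;24;6m[48;2;15;21;6m🬎[38;2;16;24;6m[48;2;15;21;6m🬎[38;2;16;24;6m[48;2;15;21;6m🬎[38;2;16;24;6m[48;2;15;21;6m🬎[38;2;16;24;6m[48;2;15;21;6m🬎[0m
[38;2;14;19;5m[48;2;12;16;5m🬂[38;2;14;19;5m[48;2;12;16;5m🬂[38;2;14;19;5m[48;2;12;16;5m🬂[38;2;14;19;5m[48;2;12;16;5m🬂[38;2;14;19;5m[48;2;12;16;5m🬂[38;2;14;19;5m[48;2;12;16;5m🬂[38;2;14;19;5m[48;2;12;16;5m🬂[38;2;14;19;5m[48;2;12;16;5m🬂[38;2;14;19;5m[48;2;12;16;5m🬂[38;2;14;19;5m[48;2;12;16;5m🬂[38;2;14;19;5m[48;2;12;16;5m🬂[38;2;14;19;5m[48;2;12;16;5m🬂[0m
</frame>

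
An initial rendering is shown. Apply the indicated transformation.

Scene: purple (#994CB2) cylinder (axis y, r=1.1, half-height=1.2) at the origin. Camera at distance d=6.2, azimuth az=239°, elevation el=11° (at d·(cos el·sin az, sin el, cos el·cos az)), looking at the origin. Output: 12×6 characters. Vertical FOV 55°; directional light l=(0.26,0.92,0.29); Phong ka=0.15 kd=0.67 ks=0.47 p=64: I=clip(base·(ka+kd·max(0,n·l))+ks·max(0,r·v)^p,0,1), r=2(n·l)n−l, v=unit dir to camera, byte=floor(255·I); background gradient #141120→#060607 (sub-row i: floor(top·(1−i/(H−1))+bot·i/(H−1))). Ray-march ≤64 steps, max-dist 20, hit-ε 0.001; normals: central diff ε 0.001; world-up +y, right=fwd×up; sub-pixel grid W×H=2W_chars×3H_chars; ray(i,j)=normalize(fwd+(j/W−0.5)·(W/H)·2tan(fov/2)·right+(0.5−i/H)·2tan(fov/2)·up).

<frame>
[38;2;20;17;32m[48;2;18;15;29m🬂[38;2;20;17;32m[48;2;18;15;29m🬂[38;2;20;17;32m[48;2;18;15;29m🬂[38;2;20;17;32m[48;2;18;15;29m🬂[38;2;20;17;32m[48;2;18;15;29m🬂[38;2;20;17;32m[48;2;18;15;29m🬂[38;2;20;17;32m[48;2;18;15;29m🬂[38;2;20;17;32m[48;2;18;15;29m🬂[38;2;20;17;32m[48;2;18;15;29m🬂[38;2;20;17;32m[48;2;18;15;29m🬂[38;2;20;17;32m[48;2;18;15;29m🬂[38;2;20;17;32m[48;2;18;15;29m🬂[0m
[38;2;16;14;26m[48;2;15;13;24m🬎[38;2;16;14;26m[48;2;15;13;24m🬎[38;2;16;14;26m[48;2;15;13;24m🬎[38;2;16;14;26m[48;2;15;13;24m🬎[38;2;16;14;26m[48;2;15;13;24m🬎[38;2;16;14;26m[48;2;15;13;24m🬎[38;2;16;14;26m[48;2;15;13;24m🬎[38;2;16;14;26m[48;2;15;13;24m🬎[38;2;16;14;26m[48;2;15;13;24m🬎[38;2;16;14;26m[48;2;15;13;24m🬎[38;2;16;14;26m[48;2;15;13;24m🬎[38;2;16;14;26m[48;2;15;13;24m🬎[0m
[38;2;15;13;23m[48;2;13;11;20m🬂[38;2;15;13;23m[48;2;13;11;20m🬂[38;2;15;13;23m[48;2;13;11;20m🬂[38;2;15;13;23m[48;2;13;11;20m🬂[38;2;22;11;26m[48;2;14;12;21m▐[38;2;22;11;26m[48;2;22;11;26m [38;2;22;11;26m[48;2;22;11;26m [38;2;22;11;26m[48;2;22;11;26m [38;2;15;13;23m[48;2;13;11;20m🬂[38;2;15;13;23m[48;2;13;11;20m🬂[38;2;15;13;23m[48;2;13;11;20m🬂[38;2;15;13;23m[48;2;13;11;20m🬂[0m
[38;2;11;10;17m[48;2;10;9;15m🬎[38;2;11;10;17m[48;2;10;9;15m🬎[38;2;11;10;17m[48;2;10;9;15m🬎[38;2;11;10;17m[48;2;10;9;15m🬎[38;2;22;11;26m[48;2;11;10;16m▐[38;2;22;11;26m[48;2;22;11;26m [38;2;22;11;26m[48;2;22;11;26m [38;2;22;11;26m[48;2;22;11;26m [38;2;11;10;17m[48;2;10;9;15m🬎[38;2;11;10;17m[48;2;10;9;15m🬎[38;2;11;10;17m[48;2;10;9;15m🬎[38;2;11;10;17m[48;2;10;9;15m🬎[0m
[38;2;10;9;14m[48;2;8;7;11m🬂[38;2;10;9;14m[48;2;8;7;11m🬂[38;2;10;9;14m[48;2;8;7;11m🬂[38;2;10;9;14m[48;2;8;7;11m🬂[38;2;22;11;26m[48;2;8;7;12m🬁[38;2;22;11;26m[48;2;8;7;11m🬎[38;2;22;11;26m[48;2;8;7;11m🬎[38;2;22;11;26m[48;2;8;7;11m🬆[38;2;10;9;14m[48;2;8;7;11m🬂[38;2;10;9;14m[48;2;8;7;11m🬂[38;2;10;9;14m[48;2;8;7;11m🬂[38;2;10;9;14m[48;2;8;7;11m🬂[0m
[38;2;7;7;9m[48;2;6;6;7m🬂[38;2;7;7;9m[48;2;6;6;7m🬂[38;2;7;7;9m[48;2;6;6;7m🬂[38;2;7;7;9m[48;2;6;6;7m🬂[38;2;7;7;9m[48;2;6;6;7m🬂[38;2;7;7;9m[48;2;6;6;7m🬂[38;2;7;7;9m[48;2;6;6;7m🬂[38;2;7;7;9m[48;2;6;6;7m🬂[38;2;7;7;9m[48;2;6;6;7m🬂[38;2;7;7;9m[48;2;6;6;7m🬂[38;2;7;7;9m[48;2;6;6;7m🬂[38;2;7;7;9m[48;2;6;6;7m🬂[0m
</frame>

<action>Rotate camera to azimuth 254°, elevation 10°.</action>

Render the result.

<frame>
[38;2;20;17;32m[48;2;18;15;29m🬂[38;2;20;17;32m[48;2;18;15;29m🬂[38;2;20;17;32m[48;2;18;15;29m🬂[38;2;20;17;32m[48;2;18;15;29m🬂[38;2;20;17;32m[48;2;18;15;29m🬂[38;2;20;17;32m[48;2;18;15;29m🬂[38;2;20;17;32m[48;2;18;15;29m🬂[38;2;20;17;32m[48;2;18;15;29m🬂[38;2;20;17;32m[48;2;18;15;29m🬂[38;2;20;17;32m[48;2;18;15;29m🬂[38;2;20;17;32m[48;2;18;15;29m🬂[38;2;20;17;32m[48;2;18;15;29m🬂[0m
[38;2;16;14;26m[48;2;15;13;24m🬎[38;2;16;14;26m[48;2;15;13;24m🬎[38;2;16;14;26m[48;2;15;13;24m🬎[38;2;16;14;26m[48;2;15;13;24m🬎[38;2;16;14;26m[48;2;15;13;24m🬎[38;2;16;14;26m[48;2;15;13;24m🬎[38;2;16;14;26m[48;2;15;13;24m🬎[38;2;16;14;26m[48;2;15;13;24m🬎[38;2;16;14;26m[48;2;15;13;24m🬎[38;2;16;14;26m[48;2;15;13;24m🬎[38;2;16;14;26m[48;2;15;13;24m🬎[38;2;16;14;26m[48;2;15;13;24m🬎[0m
[38;2;15;13;23m[48;2;13;11;20m🬂[38;2;15;13;23m[48;2;13;11;20m🬂[38;2;15;13;23m[48;2;13;11;20m🬂[38;2;15;13;23m[48;2;13;11;20m🬂[38;2;22;11;26m[48;2;14;12;21m▐[38;2;22;11;26m[48;2;22;11;26m [38;2;22;11;26m[48;2;22;11;26m [38;2;22;11;26m[48;2;25;12;29m🬕[38;2;15;13;23m[48;2;13;11;20m🬂[38;2;15;13;23m[48;2;13;11;20m🬂[38;2;15;13;23m[48;2;13;11;20m🬂[38;2;15;13;23m[48;2;13;11;20m🬂[0m
[38;2;11;10;17m[48;2;10;9;15m🬎[38;2;11;10;17m[48;2;10;9;15m🬎[38;2;11;10;17m[48;2;10;9;15m🬎[38;2;11;10;17m[48;2;10;9;15m🬎[38;2;22;11;26m[48;2;11;10;16m▐[38;2;22;11;26m[48;2;22;11;26m [38;2;22;11;26m[48;2;22;11;26m [38;2;22;11;26m[48;2;28;14;33m▌[38;2;11;10;17m[48;2;10;9;15m🬎[38;2;11;10;17m[48;2;10;9;15m🬎[38;2;11;10;17m[48;2;10;9;15m🬎[38;2;11;10;17m[48;2;10;9;15m🬎[0m
[38;2;10;9;14m[48;2;8;7;11m🬂[38;2;10;9;14m[48;2;8;7;11m🬂[38;2;10;9;14m[48;2;8;7;11m🬂[38;2;10;9;14m[48;2;8;7;11m🬂[38;2;22;11;26m[48;2;8;7;12m🬁[38;2;22;11;26m[48;2;8;7;11m🬎[38;2;22;11;26m[48;2;8;7;11m🬎[38;2;25;12;30m[48;2;8;7;11m🬆[38;2;10;9;14m[48;2;8;7;11m🬂[38;2;10;9;14m[48;2;8;7;11m🬂[38;2;10;9;14m[48;2;8;7;11m🬂[38;2;10;9;14m[48;2;8;7;11m🬂[0m
[38;2;7;7;9m[48;2;6;6;7m🬂[38;2;7;7;9m[48;2;6;6;7m🬂[38;2;7;7;9m[48;2;6;6;7m🬂[38;2;7;7;9m[48;2;6;6;7m🬂[38;2;7;7;9m[48;2;6;6;7m🬂[38;2;7;7;9m[48;2;6;6;7m🬂[38;2;7;7;9m[48;2;6;6;7m🬂[38;2;7;7;9m[48;2;6;6;7m🬂[38;2;7;7;9m[48;2;6;6;7m🬂[38;2;7;7;9m[48;2;6;6;7m🬂[38;2;7;7;9m[48;2;6;6;7m🬂[38;2;7;7;9m[48;2;6;6;7m🬂[0m
</frame>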